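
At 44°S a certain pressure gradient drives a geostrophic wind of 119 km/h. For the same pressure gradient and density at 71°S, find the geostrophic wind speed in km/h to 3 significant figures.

87.4 km/h

With the same pressure gradient and density, V_g ∝ 1/f ∝ 1/sin φ.
V₂ = V₁ · sin φ₁ / sin φ₂ = 119 × sin 44° / sin 71°
V₂ = 119 × 0.6947/0.9455 = 87.4 km/h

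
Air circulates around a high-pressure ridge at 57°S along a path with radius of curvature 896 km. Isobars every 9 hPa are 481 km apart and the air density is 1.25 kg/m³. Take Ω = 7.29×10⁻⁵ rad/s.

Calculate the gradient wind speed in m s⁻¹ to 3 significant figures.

Coriolis parameter at 57°S:
f = 2Ω sin φ = 2 × 7.29×10⁻⁵ × sin 57° = 1.22×10⁻⁴ s⁻¹
Pressure gradient: |∂P/∂n| = 900 Pa / 481000 m = 1.87×10⁻³ Pa/m
Geostrophic speed: V_g = |∂P/∂n|/(fρ) = 1.87×10⁻³/(1.22×10⁻⁴ × 1.25) = 12.2 m/s
Around a high, pressure-gradient force acts outward with centrifugal, so Coriolis balances both:
fV = (1/ρ)|∂P/∂n| + V²/R  →  V² − fR·V + fR·V_g = 0
With fR = 1.22×10⁻⁴ × 896×10³ m = 110 m/s:
V = [fR − √((fR)² − 4 fR V_g)]/2 = [110 − √(110² − 4×110×12.2)]/2 = 14 m/s
Supergeostrophic (V > V_g = 12.2 m/s), as expected around a high.

14.0 m s⁻¹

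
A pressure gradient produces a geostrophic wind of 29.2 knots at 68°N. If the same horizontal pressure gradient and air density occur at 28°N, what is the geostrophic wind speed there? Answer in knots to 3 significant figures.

57.7 knots

With the same pressure gradient and density, V_g ∝ 1/f ∝ 1/sin φ.
V₂ = V₁ · sin φ₁ / sin φ₂ = 29.2 × sin 68° / sin 28°
V₂ = 29.2 × 0.9272/0.4695 = 57.7 knots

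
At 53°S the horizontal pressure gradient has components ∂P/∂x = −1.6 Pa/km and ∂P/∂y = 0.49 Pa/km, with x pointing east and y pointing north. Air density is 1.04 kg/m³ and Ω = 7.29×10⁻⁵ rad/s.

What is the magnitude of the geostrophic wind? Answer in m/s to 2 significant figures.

14 m/s

Coriolis parameter at 53°S:
f = 2Ω sin φ = 2 × 7.29×10⁻⁵ × sin 53° = 1.16×10⁻⁴ s⁻¹
In the Southern Hemisphere f is negative: f = −1.16×10⁻⁴ s⁻¹.
Component geostrophic relations (x east, y north):
u_g = −(1/(fρ)) ∂P/∂y,  v_g = (1/(fρ)) ∂P/∂x
u_g = −(0.49×10⁻³)/(−1.16×10⁻⁴ × 1.04) = 4.05 m/s;  v_g = (−1.6×10⁻³)/(−1.16×10⁻⁴ × 1.04) = 13.2 m/s
|V_g| = √(u_g² + v_g²) = 13.8 m/s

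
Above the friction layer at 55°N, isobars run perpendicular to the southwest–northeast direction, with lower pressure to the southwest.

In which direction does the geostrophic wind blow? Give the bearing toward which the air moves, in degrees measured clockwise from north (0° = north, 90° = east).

The pressure-gradient force points toward the southwest (bearing 225°).
Geostrophic balance: in the Northern Hemisphere the Coriolis force deflects motion to the right, so the geostrophic wind blows 90° to the right of the pressure-gradient force (low pressure on the left).
Rotating 225° by 90° clockwise gives 315° — the wind blows toward the northwest.

315°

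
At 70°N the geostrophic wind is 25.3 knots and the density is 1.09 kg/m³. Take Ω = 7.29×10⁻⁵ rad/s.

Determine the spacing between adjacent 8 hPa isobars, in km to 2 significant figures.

410 km

Coriolis parameter at 70°N:
f = 2Ω sin φ = 2 × 7.29×10⁻⁵ × sin 70° = 1.37×10⁻⁴ s⁻¹
Wind speed in SI: 25.3 knots = 13.0 m/s
Geostrophic balance rearranged: |∂P/∂n| = f ρ V_g
|∂P/∂n| = 1.37×10⁻⁴ × 1.09 × 13.0 = 1.94×10⁻³ Pa/m
Isobar spacing: Δn = ΔP/|∂P/∂n| = 800 Pa / 1.94×10⁻³ Pa/m = 411587 m ≈ 410 km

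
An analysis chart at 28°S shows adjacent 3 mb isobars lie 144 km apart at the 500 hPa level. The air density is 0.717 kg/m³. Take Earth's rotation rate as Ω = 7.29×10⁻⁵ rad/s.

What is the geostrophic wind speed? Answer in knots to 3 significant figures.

Coriolis parameter at 28°S:
f = 2Ω sin φ = 2 × 7.29×10⁻⁵ × sin 28° = 6.84×10⁻⁵ s⁻¹
Pressure gradient: |∂P/∂n| = 300 Pa / 144000 m = 2.08×10⁻³ Pa/m
Geostrophic balance (pressure-gradient force = Coriolis force):
V_g = (1/(fρ)) |∂P/∂n| = 2.08×10⁻³ / (6.84×10⁻⁵ × 0.717) = 42.4 m/s
Converting: 42.4 m/s × 1.944 = 82.5 knots

82.5 knots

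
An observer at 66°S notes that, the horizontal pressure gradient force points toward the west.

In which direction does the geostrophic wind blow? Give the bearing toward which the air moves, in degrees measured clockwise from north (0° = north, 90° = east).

The pressure-gradient force points toward the west (bearing 270°).
Geostrophic balance: in the Southern Hemisphere the Coriolis force deflects motion to the left, so the geostrophic wind blows 90° to the left of the pressure-gradient force (low pressure on the right).
Rotating 270° by 90° counterclockwise gives 180° — the wind blows toward the south.

180°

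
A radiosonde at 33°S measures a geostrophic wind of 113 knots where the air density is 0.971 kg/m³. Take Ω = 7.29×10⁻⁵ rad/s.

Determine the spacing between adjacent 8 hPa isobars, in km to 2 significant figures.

180 km

Coriolis parameter at 33°S:
f = 2Ω sin φ = 2 × 7.29×10⁻⁵ × sin 33° = 7.94×10⁻⁵ s⁻¹
Wind speed in SI: 113 knots = 58.1 m/s
Geostrophic balance rearranged: |∂P/∂n| = f ρ V_g
|∂P/∂n| = 7.94×10⁻⁵ × 0.971 × 58.1 = 4.48×10⁻³ Pa/m
Isobar spacing: Δn = ΔP/|∂P/∂n| = 800 Pa / 4.48×10⁻³ Pa/m = 178479 m ≈ 180 km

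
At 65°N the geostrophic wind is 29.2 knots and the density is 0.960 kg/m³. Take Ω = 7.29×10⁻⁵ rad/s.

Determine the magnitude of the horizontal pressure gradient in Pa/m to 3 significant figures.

Coriolis parameter at 65°N:
f = 2Ω sin φ = 2 × 7.29×10⁻⁵ × sin 65° = 1.32×10⁻⁴ s⁻¹
Wind speed in SI: 29.2 knots = 15.0 m/s
Geostrophic balance rearranged: |∂P/∂n| = f ρ V_g
|∂P/∂n| = 1.32×10⁻⁴ × 0.960 × 15.0 = 1.91×10⁻³ Pa/m

1.91×10⁻³ Pa/m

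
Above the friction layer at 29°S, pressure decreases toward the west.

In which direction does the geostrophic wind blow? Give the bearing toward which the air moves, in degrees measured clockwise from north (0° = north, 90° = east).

The pressure-gradient force points toward the west (bearing 270°).
Geostrophic balance: in the Southern Hemisphere the Coriolis force deflects motion to the left, so the geostrophic wind blows 90° to the left of the pressure-gradient force (low pressure on the right).
Rotating 270° by 90° counterclockwise gives 180° — the wind blows toward the south.

180°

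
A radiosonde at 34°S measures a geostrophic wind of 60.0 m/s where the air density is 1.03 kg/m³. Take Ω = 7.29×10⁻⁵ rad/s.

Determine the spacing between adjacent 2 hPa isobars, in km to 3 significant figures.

39.7 km

Coriolis parameter at 34°S:
f = 2Ω sin φ = 2 × 7.29×10⁻⁵ × sin 34° = 8.15×10⁻⁵ s⁻¹
Geostrophic balance rearranged: |∂P/∂n| = f ρ V_g
|∂P/∂n| = 8.15×10⁻⁵ × 1.03 × 60.0 = 5.04×10⁻³ Pa/m
Isobar spacing: Δn = ΔP/|∂P/∂n| = 200 Pa / 5.04×10⁻³ Pa/m = 39694 m ≈ 39.7 km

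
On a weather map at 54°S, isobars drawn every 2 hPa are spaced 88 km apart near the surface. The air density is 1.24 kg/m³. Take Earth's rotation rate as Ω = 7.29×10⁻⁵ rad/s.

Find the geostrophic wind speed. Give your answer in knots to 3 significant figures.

Coriolis parameter at 54°S:
f = 2Ω sin φ = 2 × 7.29×10⁻⁵ × sin 54° = 1.18×10⁻⁴ s⁻¹
Pressure gradient: |∂P/∂n| = 200 Pa / 88000 m = 2.27×10⁻³ Pa/m
Geostrophic balance (pressure-gradient force = Coriolis force):
V_g = (1/(fρ)) |∂P/∂n| = 2.27×10⁻³ / (1.18×10⁻⁴ × 1.24) = 15.5 m/s
Converting: 15.5 m/s × 1.944 = 30.2 knots

30.2 knots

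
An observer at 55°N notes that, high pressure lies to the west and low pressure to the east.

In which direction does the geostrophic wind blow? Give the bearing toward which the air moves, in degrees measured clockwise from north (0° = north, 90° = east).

180°

The pressure-gradient force points toward the east (bearing 090°).
Geostrophic balance: in the Northern Hemisphere the Coriolis force deflects motion to the right, so the geostrophic wind blows 90° to the right of the pressure-gradient force (low pressure on the left).
Rotating 090° by 90° clockwise gives 180° — the wind blows toward the south.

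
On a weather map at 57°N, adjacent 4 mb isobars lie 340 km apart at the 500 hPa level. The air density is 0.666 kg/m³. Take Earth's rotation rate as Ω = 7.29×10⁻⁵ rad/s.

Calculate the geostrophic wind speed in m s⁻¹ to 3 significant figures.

14.4 m s⁻¹

Coriolis parameter at 57°N:
f = 2Ω sin φ = 2 × 7.29×10⁻⁵ × sin 57° = 1.22×10⁻⁴ s⁻¹
Pressure gradient: |∂P/∂n| = 400 Pa / 340000 m = 1.18×10⁻³ Pa/m
Geostrophic balance (pressure-gradient force = Coriolis force):
V_g = (1/(fρ)) |∂P/∂n| = 1.18×10⁻³ / (1.22×10⁻⁴ × 0.666) = 14.4 m/s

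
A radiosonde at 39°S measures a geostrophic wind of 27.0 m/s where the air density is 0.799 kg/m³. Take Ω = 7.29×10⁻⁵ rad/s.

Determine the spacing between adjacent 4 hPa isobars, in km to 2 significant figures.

Coriolis parameter at 39°S:
f = 2Ω sin φ = 2 × 7.29×10⁻⁵ × sin 39° = 9.18×10⁻⁵ s⁻¹
Geostrophic balance rearranged: |∂P/∂n| = f ρ V_g
|∂P/∂n| = 9.18×10⁻⁵ × 0.799 × 27.0 = 1.98×10⁻³ Pa/m
Isobar spacing: Δn = ΔP/|∂P/∂n| = 400 Pa / 1.98×10⁻³ Pa/m = 202079 m ≈ 200 km

200 km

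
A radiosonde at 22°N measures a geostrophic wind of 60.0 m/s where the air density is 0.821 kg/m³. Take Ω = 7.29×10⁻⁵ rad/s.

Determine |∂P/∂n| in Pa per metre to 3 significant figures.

2.69×10⁻³ Pa/m

Coriolis parameter at 22°N:
f = 2Ω sin φ = 2 × 7.29×10⁻⁵ × sin 22° = 5.46×10⁻⁵ s⁻¹
Geostrophic balance rearranged: |∂P/∂n| = f ρ V_g
|∂P/∂n| = 5.46×10⁻⁵ × 0.821 × 60.0 = 2.69×10⁻³ Pa/m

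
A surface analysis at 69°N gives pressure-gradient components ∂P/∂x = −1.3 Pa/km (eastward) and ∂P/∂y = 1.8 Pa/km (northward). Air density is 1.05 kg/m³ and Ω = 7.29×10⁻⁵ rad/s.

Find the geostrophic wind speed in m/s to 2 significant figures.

16 m/s

Coriolis parameter at 69°N:
f = 2Ω sin φ = 2 × 7.29×10⁻⁵ × sin 69° = 1.36×10⁻⁴ s⁻¹
Component geostrophic relations (x east, y north):
u_g = −(1/(fρ)) ∂P/∂y,  v_g = (1/(fρ)) ∂P/∂x
u_g = −(1.8×10⁻³)/(1.36×10⁻⁴ × 1.05) = −12.6 m/s;  v_g = (−1.3×10⁻³)/(1.36×10⁻⁴ × 1.05) = −9.10 m/s
|V_g| = √(u_g² + v_g²) = 15.5 m/s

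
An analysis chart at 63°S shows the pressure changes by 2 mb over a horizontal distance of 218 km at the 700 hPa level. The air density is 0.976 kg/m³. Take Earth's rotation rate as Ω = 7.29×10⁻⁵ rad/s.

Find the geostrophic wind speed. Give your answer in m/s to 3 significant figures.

Coriolis parameter at 63°S:
f = 2Ω sin φ = 2 × 7.29×10⁻⁵ × sin 63° = 1.30×10⁻⁴ s⁻¹
Pressure gradient: |∂P/∂n| = 200 Pa / 218000 m = 9.17×10⁻⁴ Pa/m
Geostrophic balance (pressure-gradient force = Coriolis force):
V_g = (1/(fρ)) |∂P/∂n| = 9.17×10⁻⁴ / (1.30×10⁻⁴ × 0.976) = 7.24 m/s

7.24 m/s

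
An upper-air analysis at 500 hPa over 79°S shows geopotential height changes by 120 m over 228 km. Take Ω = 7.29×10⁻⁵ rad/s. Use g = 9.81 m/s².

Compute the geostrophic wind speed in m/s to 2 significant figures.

Coriolis parameter at 79°S:
f = 2Ω sin φ = 2 × 7.29×10⁻⁵ × sin 79° = 1.43×10⁻⁴ s⁻¹
Height gradient: |∂Z/∂n| = 120 m / 228000 m = 5.26×10⁻⁴
On a pressure surface, geostrophic balance gives V_g = (g/f)|∂Z/∂n|:
V_g = 9.81 × 5.26×10⁻⁴ / 1.43×10⁻⁴ = 36.1 m/s

36 m/s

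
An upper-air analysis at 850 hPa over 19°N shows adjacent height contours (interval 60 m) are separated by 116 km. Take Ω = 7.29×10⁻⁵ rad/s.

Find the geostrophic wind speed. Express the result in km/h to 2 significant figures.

Coriolis parameter at 19°N:
f = 2Ω sin φ = 2 × 7.29×10⁻⁵ × sin 19° = 4.75×10⁻⁵ s⁻¹
Height gradient: |∂Z/∂n| = 60 m / 116000 m = 5.17×10⁻⁴
On a pressure surface, geostrophic balance gives V_g = (g/f)|∂Z/∂n|:
V_g = 9.81 × 5.17×10⁻⁴ / 4.75×10⁻⁵ = 107 m/s
Converting: 107 m/s × 3.6 = 380 km/h

380 km/h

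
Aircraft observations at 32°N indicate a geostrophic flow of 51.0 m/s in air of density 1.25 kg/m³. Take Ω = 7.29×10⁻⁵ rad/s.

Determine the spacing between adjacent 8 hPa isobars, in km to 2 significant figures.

160 km

Coriolis parameter at 32°N:
f = 2Ω sin φ = 2 × 7.29×10⁻⁵ × sin 32° = 7.73×10⁻⁵ s⁻¹
Geostrophic balance rearranged: |∂P/∂n| = f ρ V_g
|∂P/∂n| = 7.73×10⁻⁵ × 1.25 × 51.0 = 4.93×10⁻³ Pa/m
Isobar spacing: Δn = ΔP/|∂P/∂n| = 800 Pa / 4.93×10⁻³ Pa/m = 162421 m ≈ 160 km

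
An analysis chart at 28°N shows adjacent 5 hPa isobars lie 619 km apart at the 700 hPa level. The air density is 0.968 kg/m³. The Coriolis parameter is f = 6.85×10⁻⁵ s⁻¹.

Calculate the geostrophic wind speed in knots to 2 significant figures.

Pressure gradient: |∂P/∂n| = 500 Pa / 619000 m = 8.08×10⁻⁴ Pa/m
Geostrophic balance (pressure-gradient force = Coriolis force):
V_g = (1/(fρ)) |∂P/∂n| = 8.08×10⁻⁴ / (6.85×10⁻⁵ × 0.968) = 12.2 m/s
Converting: 12.2 m/s × 1.944 = 24 knots

24 knots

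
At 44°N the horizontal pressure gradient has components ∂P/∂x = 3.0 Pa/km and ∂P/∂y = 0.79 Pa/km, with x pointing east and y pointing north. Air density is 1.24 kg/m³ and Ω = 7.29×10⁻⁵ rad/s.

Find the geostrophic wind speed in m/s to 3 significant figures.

24.7 m/s

Coriolis parameter at 44°N:
f = 2Ω sin φ = 2 × 7.29×10⁻⁵ × sin 44° = 1.01×10⁻⁴ s⁻¹
Component geostrophic relations (x east, y north):
u_g = −(1/(fρ)) ∂P/∂y,  v_g = (1/(fρ)) ∂P/∂x
u_g = −(0.79×10⁻³)/(1.01×10⁻⁴ × 1.24) = −6.29 m/s;  v_g = (3.0×10⁻³)/(1.01×10⁻⁴ × 1.24) = 23.9 m/s
|V_g| = √(u_g² + v_g²) = 24.7 m/s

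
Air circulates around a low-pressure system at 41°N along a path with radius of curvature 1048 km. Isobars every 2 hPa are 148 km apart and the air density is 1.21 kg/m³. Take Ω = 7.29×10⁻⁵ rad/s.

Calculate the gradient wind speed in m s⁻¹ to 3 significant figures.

10.6 m s⁻¹

Coriolis parameter at 41°N:
f = 2Ω sin φ = 2 × 7.29×10⁻⁵ × sin 41° = 9.57×10⁻⁵ s⁻¹
Pressure gradient: |∂P/∂n| = 200 Pa / 148000 m = 1.35×10⁻³ Pa/m
Geostrophic speed: V_g = |∂P/∂n|/(fρ) = 1.35×10⁻³/(9.57×10⁻⁵ × 1.21) = 11.7 m/s
Around a low, centrifugal force acts outward with Coriolis, so pressure-gradient force balances both:
(1/ρ)|∂P/∂n| = fV + V²/R  →  V² + fR·V − fR·V_g = 0
With fR = 9.57×10⁻⁵ × 1048×10³ m = 100 m/s:
V = [−fR + √((fR)² + 4 fR V_g)]/2 = [−100 + √(100² + 4×100×11.7)]/2 = 10.6 m/s
Subgeostrophic (V < V_g = 11.7 m/s), as expected around a low.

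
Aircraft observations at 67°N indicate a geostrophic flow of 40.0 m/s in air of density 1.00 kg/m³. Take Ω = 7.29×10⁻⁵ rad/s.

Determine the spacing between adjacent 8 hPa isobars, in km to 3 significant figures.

Coriolis parameter at 67°N:
f = 2Ω sin φ = 2 × 7.29×10⁻⁵ × sin 67° = 1.34×10⁻⁴ s⁻¹
Geostrophic balance rearranged: |∂P/∂n| = f ρ V_g
|∂P/∂n| = 1.34×10⁻⁴ × 1.00 × 40.0 = 5.37×10⁻³ Pa/m
Isobar spacing: Δn = ΔP/|∂P/∂n| = 800 Pa / 5.37×10⁻³ Pa/m = 149021 m ≈ 149 km

149 km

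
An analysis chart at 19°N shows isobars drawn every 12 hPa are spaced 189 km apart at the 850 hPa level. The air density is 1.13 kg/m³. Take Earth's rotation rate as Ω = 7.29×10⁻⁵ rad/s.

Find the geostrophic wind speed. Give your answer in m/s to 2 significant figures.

120 m/s

Coriolis parameter at 19°N:
f = 2Ω sin φ = 2 × 7.29×10⁻⁵ × sin 19° = 4.75×10⁻⁵ s⁻¹
Pressure gradient: |∂P/∂n| = 1200 Pa / 189000 m = 6.35×10⁻³ Pa/m
Geostrophic balance (pressure-gradient force = Coriolis force):
V_g = (1/(fρ)) |∂P/∂n| = 6.35×10⁻³ / (4.75×10⁻⁵ × 1.13) = 118 m/s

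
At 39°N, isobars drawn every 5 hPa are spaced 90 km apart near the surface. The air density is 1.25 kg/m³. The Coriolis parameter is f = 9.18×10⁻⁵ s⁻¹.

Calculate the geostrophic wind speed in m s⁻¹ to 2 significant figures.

Pressure gradient: |∂P/∂n| = 500 Pa / 90000 m = 5.56×10⁻³ Pa/m
Geostrophic balance (pressure-gradient force = Coriolis force):
V_g = (1/(fρ)) |∂P/∂n| = 5.56×10⁻³ / (9.18×10⁻⁵ × 1.25) = 48.4 m/s

48 m s⁻¹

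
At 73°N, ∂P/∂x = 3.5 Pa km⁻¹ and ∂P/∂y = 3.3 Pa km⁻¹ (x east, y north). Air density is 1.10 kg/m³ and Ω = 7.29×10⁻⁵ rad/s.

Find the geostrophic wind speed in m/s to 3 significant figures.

Coriolis parameter at 73°N:
f = 2Ω sin φ = 2 × 7.29×10⁻⁵ × sin 73° = 1.39×10⁻⁴ s⁻¹
Component geostrophic relations (x east, y north):
u_g = −(1/(fρ)) ∂P/∂y,  v_g = (1/(fρ)) ∂P/∂x
u_g = −(3.3×10⁻³)/(1.39×10⁻⁴ × 1.10) = −21.5 m/s;  v_g = (3.5×10⁻³)/(1.39×10⁻⁴ × 1.10) = 22.8 m/s
|V_g| = √(u_g² + v_g²) = 31.4 m/s

31.4 m/s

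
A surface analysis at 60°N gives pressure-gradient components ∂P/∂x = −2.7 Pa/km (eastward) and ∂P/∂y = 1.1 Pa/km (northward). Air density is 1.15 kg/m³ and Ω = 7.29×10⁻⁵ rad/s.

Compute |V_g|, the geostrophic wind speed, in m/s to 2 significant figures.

20 m/s

Coriolis parameter at 60°N:
f = 2Ω sin φ = 2 × 7.29×10⁻⁵ × sin 60° = 1.26×10⁻⁴ s⁻¹
Component geostrophic relations (x east, y north):
u_g = −(1/(fρ)) ∂P/∂y,  v_g = (1/(fρ)) ∂P/∂x
u_g = −(1.1×10⁻³)/(1.26×10⁻⁴ × 1.15) = −7.58 m/s;  v_g = (−2.7×10⁻³)/(1.26×10⁻⁴ × 1.15) = −18.6 m/s
|V_g| = √(u_g² + v_g²) = 20.1 m/s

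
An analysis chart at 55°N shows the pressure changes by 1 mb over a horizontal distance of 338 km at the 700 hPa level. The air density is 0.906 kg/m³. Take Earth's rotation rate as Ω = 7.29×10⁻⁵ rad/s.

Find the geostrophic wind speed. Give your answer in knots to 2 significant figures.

Coriolis parameter at 55°N:
f = 2Ω sin φ = 2 × 7.29×10⁻⁵ × sin 55° = 1.19×10⁻⁴ s⁻¹
Pressure gradient: |∂P/∂n| = 100 Pa / 338000 m = 2.96×10⁻⁴ Pa/m
Geostrophic balance (pressure-gradient force = Coriolis force):
V_g = (1/(fρ)) |∂P/∂n| = 2.96×10⁻⁴ / (1.19×10⁻⁴ × 0.906) = 2.73 m/s
Converting: 2.73 m/s × 1.944 = 5.3 knots

5.3 knots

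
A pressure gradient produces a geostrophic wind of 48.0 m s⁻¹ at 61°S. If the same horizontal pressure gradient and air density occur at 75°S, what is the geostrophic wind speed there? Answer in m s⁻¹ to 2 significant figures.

43 m s⁻¹

With the same pressure gradient and density, V_g ∝ 1/f ∝ 1/sin φ.
V₂ = V₁ · sin φ₁ / sin φ₂ = 48.0 × sin 61° / sin 75°
V₂ = 48.0 × 0.8746/0.9659 = 43 m s⁻¹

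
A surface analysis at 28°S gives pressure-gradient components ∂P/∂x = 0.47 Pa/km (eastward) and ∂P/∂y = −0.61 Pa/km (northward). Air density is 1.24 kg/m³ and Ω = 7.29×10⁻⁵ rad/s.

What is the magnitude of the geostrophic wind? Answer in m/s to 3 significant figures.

9.07 m/s

Coriolis parameter at 28°S:
f = 2Ω sin φ = 2 × 7.29×10⁻⁵ × sin 28° = 6.84×10⁻⁵ s⁻¹
In the Southern Hemisphere f is negative: f = −6.84×10⁻⁵ s⁻¹.
Component geostrophic relations (x east, y north):
u_g = −(1/(fρ)) ∂P/∂y,  v_g = (1/(fρ)) ∂P/∂x
u_g = −(−0.61×10⁻³)/(−6.84×10⁻⁵ × 1.24) = −7.19 m/s;  v_g = (0.47×10⁻³)/(−6.84×10⁻⁵ × 1.24) = −5.54 m/s
|V_g| = √(u_g² + v_g²) = 9.07 m/s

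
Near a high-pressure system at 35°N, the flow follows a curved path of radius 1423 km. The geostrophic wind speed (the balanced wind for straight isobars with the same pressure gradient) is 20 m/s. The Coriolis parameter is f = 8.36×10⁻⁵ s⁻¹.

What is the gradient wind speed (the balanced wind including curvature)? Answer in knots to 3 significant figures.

Around a high, pressure-gradient force acts outward with centrifugal, so Coriolis balances both:
fV = (1/ρ)|∂P/∂n| + V²/R  →  V² − fR·V + fR·V_g = 0
With fR = 8.36×10⁻⁵ × 1423×10³ m = 119 m/s:
V = [fR − √((fR)² − 4 fR V_g)]/2 = [119 − √(119² − 4×119×20)]/2 = 25.4 m/s
Supergeostrophic (V > V_g = 20 m/s), as expected around a high.
Converting: 25.4 m/s × 1.944 = 49.5 knots

49.5 knots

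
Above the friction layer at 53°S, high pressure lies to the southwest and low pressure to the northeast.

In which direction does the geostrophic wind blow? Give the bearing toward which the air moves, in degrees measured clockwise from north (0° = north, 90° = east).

The pressure-gradient force points toward the northeast (bearing 045°).
Geostrophic balance: in the Southern Hemisphere the Coriolis force deflects motion to the left, so the geostrophic wind blows 90° to the left of the pressure-gradient force (low pressure on the right).
Rotating 045° by 90° counterclockwise gives 315° — the wind blows toward the northwest.

315°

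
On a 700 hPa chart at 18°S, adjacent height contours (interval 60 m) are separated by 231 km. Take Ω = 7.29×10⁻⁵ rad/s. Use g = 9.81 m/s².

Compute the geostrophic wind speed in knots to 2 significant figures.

110 knots

Coriolis parameter at 18°S:
f = 2Ω sin φ = 2 × 7.29×10⁻⁵ × sin 18° = 4.51×10⁻⁵ s⁻¹
Height gradient: |∂Z/∂n| = 60 m / 231000 m = 2.60×10⁻⁴
On a pressure surface, geostrophic balance gives V_g = (g/f)|∂Z/∂n|:
V_g = 9.81 × 2.60×10⁻⁴ / 4.51×10⁻⁵ = 56.6 m/s
Converting: 56.6 m/s × 1.944 = 110 knots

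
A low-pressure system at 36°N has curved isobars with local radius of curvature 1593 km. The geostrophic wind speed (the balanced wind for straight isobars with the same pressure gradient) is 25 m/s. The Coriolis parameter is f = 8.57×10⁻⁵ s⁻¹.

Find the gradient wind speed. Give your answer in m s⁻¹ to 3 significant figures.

Around a low, centrifugal force acts outward with Coriolis, so pressure-gradient force balances both:
(1/ρ)|∂P/∂n| = fV + V²/R  →  V² + fR·V − fR·V_g = 0
With fR = 8.57×10⁻⁵ × 1593×10³ m = 137 m/s:
V = [−fR + √((fR)² + 4 fR V_g)]/2 = [−137 + √(137² + 4×137×25)]/2 = 21.6 m/s
Subgeostrophic (V < V_g = 25 m/s), as expected around a low.

21.6 m s⁻¹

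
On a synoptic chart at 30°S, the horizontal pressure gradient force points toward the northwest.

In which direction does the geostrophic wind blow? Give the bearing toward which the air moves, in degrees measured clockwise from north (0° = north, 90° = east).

The pressure-gradient force points toward the northwest (bearing 315°).
Geostrophic balance: in the Southern Hemisphere the Coriolis force deflects motion to the left, so the geostrophic wind blows 90° to the left of the pressure-gradient force (low pressure on the right).
Rotating 315° by 90° counterclockwise gives 225° — the wind blows toward the southwest.

225°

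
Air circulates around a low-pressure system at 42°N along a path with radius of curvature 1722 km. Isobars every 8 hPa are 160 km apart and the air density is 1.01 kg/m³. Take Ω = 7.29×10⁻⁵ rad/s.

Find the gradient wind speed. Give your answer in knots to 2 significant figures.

Coriolis parameter at 42°N:
f = 2Ω sin φ = 2 × 7.29×10⁻⁵ × sin 42° = 9.76×10⁻⁵ s⁻¹
Pressure gradient: |∂P/∂n| = 800 Pa / 160000 m = 5.00×10⁻³ Pa/m
Geostrophic speed: V_g = |∂P/∂n|/(fρ) = 5.00×10⁻³/(9.76×10⁻⁵ × 1.01) = 50.7 m/s
Around a low, centrifugal force acts outward with Coriolis, so pressure-gradient force balances both:
(1/ρ)|∂P/∂n| = fV + V²/R  →  V² + fR·V − fR·V_g = 0
With fR = 9.76×10⁻⁵ × 1722×10³ m = 168 m/s:
V = [−fR + √((fR)² + 4 fR V_g)]/2 = [−168 + √(168² + 4×168×50.7)]/2 = 40.8 m/s
Subgeostrophic (V < V_g = 50.7 m/s), as expected around a low.
Converting: 40.8 m/s × 1.944 = 79 knots

79 knots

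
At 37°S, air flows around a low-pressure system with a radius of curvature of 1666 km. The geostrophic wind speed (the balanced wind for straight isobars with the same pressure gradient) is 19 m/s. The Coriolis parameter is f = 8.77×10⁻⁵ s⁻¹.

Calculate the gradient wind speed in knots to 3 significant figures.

Around a low, centrifugal force acts outward with Coriolis, so pressure-gradient force balances both:
(1/ρ)|∂P/∂n| = fV + V²/R  →  V² + fR·V − fR·V_g = 0
With fR = 8.77×10⁻⁵ × 1666×10³ m = 146 m/s:
V = [−fR + √((fR)² + 4 fR V_g)]/2 = [−146 + √(146² + 4×146×19)]/2 = 17 m/s
Subgeostrophic (V < V_g = 19 m/s), as expected around a low.
Converting: 17 m/s × 1.944 = 33.1 knots

33.1 knots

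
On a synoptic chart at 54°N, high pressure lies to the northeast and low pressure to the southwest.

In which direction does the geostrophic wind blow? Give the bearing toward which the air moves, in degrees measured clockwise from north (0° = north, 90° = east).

315°

The pressure-gradient force points toward the southwest (bearing 225°).
Geostrophic balance: in the Northern Hemisphere the Coriolis force deflects motion to the right, so the geostrophic wind blows 90° to the right of the pressure-gradient force (low pressure on the left).
Rotating 225° by 90° clockwise gives 315° — the wind blows toward the northwest.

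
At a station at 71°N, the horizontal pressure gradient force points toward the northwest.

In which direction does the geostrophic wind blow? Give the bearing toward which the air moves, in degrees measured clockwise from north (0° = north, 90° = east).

The pressure-gradient force points toward the northwest (bearing 315°).
Geostrophic balance: in the Northern Hemisphere the Coriolis force deflects motion to the right, so the geostrophic wind blows 90° to the right of the pressure-gradient force (low pressure on the left).
Rotating 315° by 90° clockwise gives 045° — the wind blows toward the northeast.

045°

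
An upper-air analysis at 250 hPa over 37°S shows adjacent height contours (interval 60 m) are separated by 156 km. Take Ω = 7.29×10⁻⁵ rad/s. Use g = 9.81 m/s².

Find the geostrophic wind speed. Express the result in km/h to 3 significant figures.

Coriolis parameter at 37°S:
f = 2Ω sin φ = 2 × 7.29×10⁻⁵ × sin 37° = 8.77×10⁻⁵ s⁻¹
Height gradient: |∂Z/∂n| = 60 m / 156000 m = 3.85×10⁻⁴
On a pressure surface, geostrophic balance gives V_g = (g/f)|∂Z/∂n|:
V_g = 9.81 × 3.85×10⁻⁴ / 8.77×10⁻⁵ = 43.0 m/s
Converting: 43.0 m/s × 3.6 = 155 km/h

155 km/h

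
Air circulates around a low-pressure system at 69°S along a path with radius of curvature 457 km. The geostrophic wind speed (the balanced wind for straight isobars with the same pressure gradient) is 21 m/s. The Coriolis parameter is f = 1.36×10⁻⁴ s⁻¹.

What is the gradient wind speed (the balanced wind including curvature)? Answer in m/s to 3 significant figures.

Around a low, centrifugal force acts outward with Coriolis, so pressure-gradient force balances both:
(1/ρ)|∂P/∂n| = fV + V²/R  →  V² + fR·V − fR·V_g = 0
With fR = 1.36×10⁻⁴ × 457×10³ m = 62.2 m/s:
V = [−fR + √((fR)² + 4 fR V_g)]/2 = [−62.2 + √(62.2² + 4×62.2×21)]/2 = 16.6 m/s
Subgeostrophic (V < V_g = 21 m/s), as expected around a low.

16.6 m/s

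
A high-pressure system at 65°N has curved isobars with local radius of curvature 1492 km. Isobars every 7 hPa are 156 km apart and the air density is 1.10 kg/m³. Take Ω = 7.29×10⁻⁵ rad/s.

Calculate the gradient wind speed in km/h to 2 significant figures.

140 km/h

Coriolis parameter at 65°N:
f = 2Ω sin φ = 2 × 7.29×10⁻⁵ × sin 65° = 1.32×10⁻⁴ s⁻¹
Pressure gradient: |∂P/∂n| = 700 Pa / 156000 m = 4.49×10⁻³ Pa/m
Geostrophic speed: V_g = |∂P/∂n|/(fρ) = 4.49×10⁻³/(1.32×10⁻⁴ × 1.10) = 30.9 m/s
Around a high, pressure-gradient force acts outward with centrifugal, so Coriolis balances both:
fV = (1/ρ)|∂P/∂n| + V²/R  →  V² − fR·V + fR·V_g = 0
With fR = 1.32×10⁻⁴ × 1492×10³ m = 197 m/s:
V = [fR − √((fR)² − 4 fR V_g)]/2 = [197 − √(197² − 4×197×30.9)]/2 = 38.3 m/s
Supergeostrophic (V > V_g = 30.9 m/s), as expected around a high.
Converting: 38.3 m/s × 3.6 = 140 km/h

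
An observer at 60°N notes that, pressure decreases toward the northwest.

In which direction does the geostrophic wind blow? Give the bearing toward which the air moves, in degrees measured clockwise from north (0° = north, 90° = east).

The pressure-gradient force points toward the northwest (bearing 315°).
Geostrophic balance: in the Northern Hemisphere the Coriolis force deflects motion to the right, so the geostrophic wind blows 90° to the right of the pressure-gradient force (low pressure on the left).
Rotating 315° by 90° clockwise gives 045° — the wind blows toward the northeast.

045°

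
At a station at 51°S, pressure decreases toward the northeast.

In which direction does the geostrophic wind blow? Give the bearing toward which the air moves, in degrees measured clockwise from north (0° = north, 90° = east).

315°

The pressure-gradient force points toward the northeast (bearing 045°).
Geostrophic balance: in the Southern Hemisphere the Coriolis force deflects motion to the left, so the geostrophic wind blows 90° to the left of the pressure-gradient force (low pressure on the right).
Rotating 045° by 90° counterclockwise gives 315° — the wind blows toward the northwest.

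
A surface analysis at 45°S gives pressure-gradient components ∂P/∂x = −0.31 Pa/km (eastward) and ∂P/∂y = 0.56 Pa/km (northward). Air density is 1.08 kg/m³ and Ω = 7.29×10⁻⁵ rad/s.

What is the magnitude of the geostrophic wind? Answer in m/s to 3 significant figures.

Coriolis parameter at 45°S:
f = 2Ω sin φ = 2 × 7.29×10⁻⁵ × sin 45° = 1.03×10⁻⁴ s⁻¹
In the Southern Hemisphere f is negative: f = −1.03×10⁻⁴ s⁻¹.
Component geostrophic relations (x east, y north):
u_g = −(1/(fρ)) ∂P/∂y,  v_g = (1/(fρ)) ∂P/∂x
u_g = −(0.56×10⁻³)/(−1.03×10⁻⁴ × 1.08) = 5.03 m/s;  v_g = (−0.31×10⁻³)/(−1.03×10⁻⁴ × 1.08) = 2.78 m/s
|V_g| = √(u_g² + v_g²) = 5.75 m/s

5.75 m/s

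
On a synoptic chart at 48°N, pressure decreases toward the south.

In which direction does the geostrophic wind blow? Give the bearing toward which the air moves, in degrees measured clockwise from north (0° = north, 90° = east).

270°

The pressure-gradient force points toward the south (bearing 180°).
Geostrophic balance: in the Northern Hemisphere the Coriolis force deflects motion to the right, so the geostrophic wind blows 90° to the right of the pressure-gradient force (low pressure on the left).
Rotating 180° by 90° clockwise gives 270° — the wind blows toward the west.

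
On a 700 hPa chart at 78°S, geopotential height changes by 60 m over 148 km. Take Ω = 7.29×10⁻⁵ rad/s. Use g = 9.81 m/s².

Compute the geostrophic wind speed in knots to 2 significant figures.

Coriolis parameter at 78°S:
f = 2Ω sin φ = 2 × 7.29×10⁻⁵ × sin 78° = 1.43×10⁻⁴ s⁻¹
Height gradient: |∂Z/∂n| = 60 m / 148000 m = 4.05×10⁻⁴
On a pressure surface, geostrophic balance gives V_g = (g/f)|∂Z/∂n|:
V_g = 9.81 × 4.05×10⁻⁴ / 1.43×10⁻⁴ = 27.9 m/s
Converting: 27.9 m/s × 1.944 = 54 knots

54 knots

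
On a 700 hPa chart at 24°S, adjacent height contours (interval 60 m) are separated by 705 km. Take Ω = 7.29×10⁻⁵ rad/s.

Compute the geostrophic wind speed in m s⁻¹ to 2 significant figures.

Coriolis parameter at 24°S:
f = 2Ω sin φ = 2 × 7.29×10⁻⁵ × sin 24° = 5.93×10⁻⁵ s⁻¹
Height gradient: |∂Z/∂n| = 60 m / 705000 m = 8.51×10⁻⁵
On a pressure surface, geostrophic balance gives V_g = (g/f)|∂Z/∂n|:
V_g = 9.81 × 8.51×10⁻⁵ / 5.93×10⁻⁵ = 14.1 m/s

14 m s⁻¹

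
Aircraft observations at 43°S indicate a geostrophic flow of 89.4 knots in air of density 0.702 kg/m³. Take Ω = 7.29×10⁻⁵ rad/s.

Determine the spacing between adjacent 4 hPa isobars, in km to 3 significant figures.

Coriolis parameter at 43°S:
f = 2Ω sin φ = 2 × 7.29×10⁻⁵ × sin 43° = 9.94×10⁻⁵ s⁻¹
Wind speed in SI: 89.4 knots = 46.0 m/s
Geostrophic balance rearranged: |∂P/∂n| = f ρ V_g
|∂P/∂n| = 9.94×10⁻⁵ × 0.702 × 46.0 = 3.21×10⁻³ Pa/m
Isobar spacing: Δn = ΔP/|∂P/∂n| = 400 Pa / 3.21×10⁻³ Pa/m = 124597 m ≈ 125 km

125 km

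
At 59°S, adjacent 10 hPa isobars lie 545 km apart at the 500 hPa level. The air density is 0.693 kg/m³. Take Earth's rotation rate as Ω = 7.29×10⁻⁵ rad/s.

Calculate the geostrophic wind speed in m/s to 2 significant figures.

21 m/s

Coriolis parameter at 59°S:
f = 2Ω sin φ = 2 × 7.29×10⁻⁵ × sin 59° = 1.25×10⁻⁴ s⁻¹
Pressure gradient: |∂P/∂n| = 1000 Pa / 545000 m = 1.83×10⁻³ Pa/m
Geostrophic balance (pressure-gradient force = Coriolis force):
V_g = (1/(fρ)) |∂P/∂n| = 1.83×10⁻³ / (1.25×10⁻⁴ × 0.693) = 21.2 m/s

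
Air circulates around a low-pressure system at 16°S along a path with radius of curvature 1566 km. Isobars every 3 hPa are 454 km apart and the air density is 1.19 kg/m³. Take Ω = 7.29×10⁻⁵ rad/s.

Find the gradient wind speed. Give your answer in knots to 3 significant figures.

22.7 knots

Coriolis parameter at 16°S:
f = 2Ω sin φ = 2 × 7.29×10⁻⁵ × sin 16° = 4.02×10⁻⁵ s⁻¹
Pressure gradient: |∂P/∂n| = 300 Pa / 454000 m = 6.61×10⁻⁴ Pa/m
Geostrophic speed: V_g = |∂P/∂n|/(fρ) = 6.61×10⁻⁴/(4.02×10⁻⁵ × 1.19) = 13.8 m/s
Around a low, centrifugal force acts outward with Coriolis, so pressure-gradient force balances both:
(1/ρ)|∂P/∂n| = fV + V²/R  →  V² + fR·V − fR·V_g = 0
With fR = 4.02×10⁻⁵ × 1566×10³ m = 62.9 m/s:
V = [−fR + √((fR)² + 4 fR V_g)]/2 = [−62.9 + √(62.9² + 4×62.9×13.8)]/2 = 11.7 m/s
Subgeostrophic (V < V_g = 13.8 m/s), as expected around a low.
Converting: 11.7 m/s × 1.944 = 22.7 knots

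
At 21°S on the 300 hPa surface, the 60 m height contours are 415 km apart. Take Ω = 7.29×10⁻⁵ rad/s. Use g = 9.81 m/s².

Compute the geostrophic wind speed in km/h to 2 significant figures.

98 km/h

Coriolis parameter at 21°S:
f = 2Ω sin φ = 2 × 7.29×10⁻⁵ × sin 21° = 5.23×10⁻⁵ s⁻¹
Height gradient: |∂Z/∂n| = 60 m / 415000 m = 1.45×10⁻⁴
On a pressure surface, geostrophic balance gives V_g = (g/f)|∂Z/∂n|:
V_g = 9.81 × 1.45×10⁻⁴ / 5.23×10⁻⁵ = 27.1 m/s
Converting: 27.1 m/s × 3.6 = 98 km/h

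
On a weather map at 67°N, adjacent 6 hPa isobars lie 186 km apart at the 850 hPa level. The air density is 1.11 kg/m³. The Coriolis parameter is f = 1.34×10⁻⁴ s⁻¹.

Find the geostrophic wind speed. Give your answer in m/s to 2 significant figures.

Pressure gradient: |∂P/∂n| = 600 Pa / 186000 m = 3.23×10⁻³ Pa/m
Geostrophic balance (pressure-gradient force = Coriolis force):
V_g = (1/(fρ)) |∂P/∂n| = 3.23×10⁻³ / (1.34×10⁻⁴ × 1.11) = 21.7 m/s

22 m/s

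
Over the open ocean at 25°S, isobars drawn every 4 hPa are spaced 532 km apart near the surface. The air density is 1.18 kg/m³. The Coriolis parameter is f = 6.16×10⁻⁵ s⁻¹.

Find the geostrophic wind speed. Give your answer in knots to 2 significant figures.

20 knots

Pressure gradient: |∂P/∂n| = 400 Pa / 532000 m = 7.52×10⁻⁴ Pa/m
Geostrophic balance (pressure-gradient force = Coriolis force):
V_g = (1/(fρ)) |∂P/∂n| = 7.52×10⁻⁴ / (6.16×10⁻⁵ × 1.18) = 10.3 m/s
Converting: 10.3 m/s × 1.944 = 20 knots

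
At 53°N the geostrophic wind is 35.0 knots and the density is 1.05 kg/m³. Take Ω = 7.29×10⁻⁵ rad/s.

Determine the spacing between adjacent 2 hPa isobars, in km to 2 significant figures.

91 km

Coriolis parameter at 53°N:
f = 2Ω sin φ = 2 × 7.29×10⁻⁵ × sin 53° = 1.16×10⁻⁴ s⁻¹
Wind speed in SI: 35.0 knots = 18.0 m/s
Geostrophic balance rearranged: |∂P/∂n| = f ρ V_g
|∂P/∂n| = 1.16×10⁻⁴ × 1.05 × 18.0 = 2.20×10⁻³ Pa/m
Isobar spacing: Δn = ΔP/|∂P/∂n| = 200 Pa / 2.20×10⁻³ Pa/m = 90851 m ≈ 91 km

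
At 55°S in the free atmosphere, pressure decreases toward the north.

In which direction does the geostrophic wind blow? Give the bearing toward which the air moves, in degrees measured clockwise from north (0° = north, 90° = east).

The pressure-gradient force points toward the north (bearing 000°).
Geostrophic balance: in the Southern Hemisphere the Coriolis force deflects motion to the left, so the geostrophic wind blows 90° to the left of the pressure-gradient force (low pressure on the right).
Rotating 000° by 90° counterclockwise gives 270° — the wind blows toward the west.

270°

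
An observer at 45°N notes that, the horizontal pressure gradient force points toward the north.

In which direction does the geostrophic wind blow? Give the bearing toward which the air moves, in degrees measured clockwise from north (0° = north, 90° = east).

The pressure-gradient force points toward the north (bearing 000°).
Geostrophic balance: in the Northern Hemisphere the Coriolis force deflects motion to the right, so the geostrophic wind blows 90° to the right of the pressure-gradient force (low pressure on the left).
Rotating 000° by 90° clockwise gives 090° — the wind blows toward the east.

090°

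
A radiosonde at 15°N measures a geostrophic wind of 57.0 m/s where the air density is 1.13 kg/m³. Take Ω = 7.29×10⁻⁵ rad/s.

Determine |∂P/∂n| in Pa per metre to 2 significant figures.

2.4×10⁻³ Pa/m

Coriolis parameter at 15°N:
f = 2Ω sin φ = 2 × 7.29×10⁻⁵ × sin 15° = 3.77×10⁻⁵ s⁻¹
Geostrophic balance rearranged: |∂P/∂n| = f ρ V_g
|∂P/∂n| = 3.77×10⁻⁵ × 1.13 × 57.0 = 2.43×10⁻³ Pa/m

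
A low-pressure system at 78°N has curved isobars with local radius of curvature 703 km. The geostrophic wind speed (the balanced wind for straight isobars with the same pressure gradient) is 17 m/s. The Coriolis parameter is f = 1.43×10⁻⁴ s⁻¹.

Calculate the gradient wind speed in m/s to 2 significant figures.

Around a low, centrifugal force acts outward with Coriolis, so pressure-gradient force balances both:
(1/ρ)|∂P/∂n| = fV + V²/R  →  V² + fR·V − fR·V_g = 0
With fR = 1.43×10⁻⁴ × 703×10³ m = 101 m/s:
V = [−fR + √((fR)² + 4 fR V_g)]/2 = [−101 + √(101² + 4×101×17)]/2 = 14.8 m/s
Subgeostrophic (V < V_g = 17 m/s), as expected around a low.

15 m/s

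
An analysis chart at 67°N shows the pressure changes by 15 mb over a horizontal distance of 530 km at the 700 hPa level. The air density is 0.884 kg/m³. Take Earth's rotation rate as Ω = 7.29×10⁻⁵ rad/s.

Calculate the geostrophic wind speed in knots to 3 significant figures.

46.4 knots

Coriolis parameter at 67°N:
f = 2Ω sin φ = 2 × 7.29×10⁻⁵ × sin 67° = 1.34×10⁻⁴ s⁻¹
Pressure gradient: |∂P/∂n| = 1500 Pa / 530000 m = 2.83×10⁻³ Pa/m
Geostrophic balance (pressure-gradient force = Coriolis force):
V_g = (1/(fρ)) |∂P/∂n| = 2.83×10⁻³ / (1.34×10⁻⁴ × 0.884) = 23.9 m/s
Converting: 23.9 m/s × 1.944 = 46.4 knots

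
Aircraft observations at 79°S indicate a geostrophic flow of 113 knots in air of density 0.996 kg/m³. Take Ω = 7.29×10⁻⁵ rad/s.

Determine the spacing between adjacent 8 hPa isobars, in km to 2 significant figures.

97 km

Coriolis parameter at 79°S:
f = 2Ω sin φ = 2 × 7.29×10⁻⁵ × sin 79° = 1.43×10⁻⁴ s⁻¹
Wind speed in SI: 113 knots = 58.1 m/s
Geostrophic balance rearranged: |∂P/∂n| = f ρ V_g
|∂P/∂n| = 1.43×10⁻⁴ × 0.996 × 58.1 = 8.29×10⁻³ Pa/m
Isobar spacing: Δn = ΔP/|∂P/∂n| = 800 Pa / 8.29×10⁻³ Pa/m = 96541 m ≈ 97 km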